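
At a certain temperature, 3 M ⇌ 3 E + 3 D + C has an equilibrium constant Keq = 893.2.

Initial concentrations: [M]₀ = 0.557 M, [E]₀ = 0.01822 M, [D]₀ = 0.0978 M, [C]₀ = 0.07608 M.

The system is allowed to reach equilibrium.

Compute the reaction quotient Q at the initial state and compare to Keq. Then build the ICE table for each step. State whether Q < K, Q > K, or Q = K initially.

Q₀ = 2.4910e-09 vs Keq = 893.2 ⇒ Q<K, forward
Step 1:
                  M         E         D         C
  init        0.557   0.01822    0.0978   0.07608
  Δ         -0.5341    0.5341    0.5341     0.178
  eq        0.02295    0.5523    0.6319    0.2541
  solve Keq expr → x = 0.178; check Q = 893.2

Q₀ = 2.4910e-09; Q < K (proceeds forward)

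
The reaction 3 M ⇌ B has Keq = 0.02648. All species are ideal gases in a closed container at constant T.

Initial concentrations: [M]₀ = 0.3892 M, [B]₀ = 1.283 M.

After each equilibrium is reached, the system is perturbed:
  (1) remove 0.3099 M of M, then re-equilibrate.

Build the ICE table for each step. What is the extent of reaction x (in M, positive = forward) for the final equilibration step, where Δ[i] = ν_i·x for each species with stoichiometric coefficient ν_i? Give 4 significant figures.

Q₀ = 21.76 vs Keq = 0.02648 ⇒ Q>K, reverse
Step 1:
                  M         B
  I          0.3892     1.283
  C           2.301   -0.7672
  E           2.691    0.5158
  solve Keq expr → x = -0.7672; check Q = 0.02648
Then remove 0.3099 M of M.
Step 2:
                  M         B
  I           2.381    0.5158
  C           0.193  -0.06434
  E           2.574    0.4515
  solve Keq expr → x = -0.06434; check Q = 0.02648

x = -0.06434 M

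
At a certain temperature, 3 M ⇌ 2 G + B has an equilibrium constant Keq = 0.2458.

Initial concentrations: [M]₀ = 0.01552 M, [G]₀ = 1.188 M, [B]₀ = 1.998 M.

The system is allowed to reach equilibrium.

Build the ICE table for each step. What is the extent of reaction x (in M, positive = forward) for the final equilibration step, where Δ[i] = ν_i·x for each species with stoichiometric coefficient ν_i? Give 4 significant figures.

Q₀ = 7.5432e+05 vs Keq = 0.2458 ⇒ Q>K, reverse
Step 1:
                    M           G           B
  Initial     0.01552       1.188       1.998
  Change        1.098      -0.732      -0.366
  Equil         1.114       0.456       1.632
  solve Keq expr → x = -0.366; check Q = 0.2458

x = -0.366 M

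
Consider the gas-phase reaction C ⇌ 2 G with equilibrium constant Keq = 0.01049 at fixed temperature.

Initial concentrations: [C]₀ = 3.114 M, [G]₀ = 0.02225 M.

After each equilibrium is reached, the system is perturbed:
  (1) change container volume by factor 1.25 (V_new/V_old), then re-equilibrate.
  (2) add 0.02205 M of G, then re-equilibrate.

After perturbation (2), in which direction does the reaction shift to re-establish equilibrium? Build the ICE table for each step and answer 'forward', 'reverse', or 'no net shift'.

Direction: reverse

Q₀ = 1.5898e-04 vs Keq = 0.01049 ⇒ Q<K, forward
Step 1:
                    C           G
  I             3.114     0.02225
  C           -0.0781      0.1562
  E             3.036      0.1785
  solve Keq expr → x = 0.0781; check Q = 0.01049
Then change container volume by factor 1.25 (V_new/V_old).
Step 2:
                    C           G
  I             2.429      0.1428
  C         -0.008289     0.01658
  E              2.42      0.1593
  solve Keq expr → x = 0.008289; check Q = 0.01049
Then add 0.02205 M of G.
Step 3:
                    C           G
  I              2.42      0.1814
  C           0.01085    -0.02169
  E             2.431      0.1597
  solve Keq expr → x = -0.01085; check Q = 0.01049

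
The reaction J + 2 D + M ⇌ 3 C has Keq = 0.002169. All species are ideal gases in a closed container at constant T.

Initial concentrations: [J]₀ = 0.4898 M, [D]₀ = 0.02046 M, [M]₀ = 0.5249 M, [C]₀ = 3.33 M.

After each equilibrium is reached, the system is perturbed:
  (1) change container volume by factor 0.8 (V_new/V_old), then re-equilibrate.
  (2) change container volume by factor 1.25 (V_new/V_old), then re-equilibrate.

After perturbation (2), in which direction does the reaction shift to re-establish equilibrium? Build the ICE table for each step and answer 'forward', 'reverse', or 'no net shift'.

Q₀ = 3.4310e+05 vs Keq = 0.002169 ⇒ Q>K, reverse
Step 1:
                   J          D          M          C
  init        0.4898    0.02046     0.5249       3.33
  Δ            1.018      2.035      1.018     -3.053
  eq           1.507      2.056      1.542     0.2772
  solve Keq expr → x = -1.018; check Q = 0.002169
Then change container volume by factor 0.8 (V_new/V_old).
Step 2:
                   J          D          M          C
  init         1.884       2.57      1.928     0.3466
  Δ         -0.00805    -0.0161   -0.00805    0.02415
  eq           1.876      2.553       1.92     0.3707
  solve Keq expr → x = 0.00805; check Q = 0.002169
Then change container volume by factor 1.25 (V_new/V_old).
Step 3:
                   J          D          M          C
  init         1.501      2.043      1.536     0.2966
  Δ          0.00644    0.01288    0.00644   -0.01932
  eq           1.507      2.056      1.542     0.2772
  solve Keq expr → x = -0.00644; check Q = 0.002169

Direction: reverse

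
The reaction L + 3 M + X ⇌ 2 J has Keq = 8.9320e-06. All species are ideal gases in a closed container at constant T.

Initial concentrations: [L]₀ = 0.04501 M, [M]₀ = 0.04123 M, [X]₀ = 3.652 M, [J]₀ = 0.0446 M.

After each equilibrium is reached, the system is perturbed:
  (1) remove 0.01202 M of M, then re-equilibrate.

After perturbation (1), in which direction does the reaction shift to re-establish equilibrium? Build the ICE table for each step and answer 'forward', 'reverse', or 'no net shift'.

Direction: reverse

Q₀ = 172.7 vs Keq = 8.9320e-06 ⇒ Q>K, reverse
Step 1:
                    L           M           X           J
  init        0.04501     0.04123       3.652      0.0446
  Δ           0.02227     0.06682     0.02227    -0.04455
  eq          0.06728      0.1081       3.674  5.2778e-05
  solve Keq expr → x = -0.02227; check Q = 8.9320e-06
Then remove 0.01202 M of M.
Step 2:
                    L           M           X           J
  init        0.06728     0.09603       3.674  5.2778e-05
  Δ        4.2735e-06  1.2820e-05  4.2735e-06 -8.5470e-06
  eq          0.06729     0.09604       3.674  4.4232e-05
  solve Keq expr → x = -4.2735e-06; check Q = 8.9320e-06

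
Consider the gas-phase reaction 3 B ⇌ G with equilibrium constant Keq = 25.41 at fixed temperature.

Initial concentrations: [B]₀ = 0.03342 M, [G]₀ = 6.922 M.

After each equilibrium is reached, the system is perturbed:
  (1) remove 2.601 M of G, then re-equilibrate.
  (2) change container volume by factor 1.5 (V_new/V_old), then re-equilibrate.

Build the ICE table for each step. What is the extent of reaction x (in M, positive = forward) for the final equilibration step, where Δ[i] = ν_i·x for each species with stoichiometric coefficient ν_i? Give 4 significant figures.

x = -0.03699 M

Q₀ = 1.8544e+05 vs Keq = 25.41 ⇒ Q>K, reverse
Step 1:
                    B           G
  init        0.03342       6.922
  Δ            0.6084     -0.2028
  eq           0.6419       6.719
  solve Keq expr → x = -0.2028; check Q = 25.41
Then remove 2.601 M of G.
Step 2:
                    B           G
  init         0.6419       4.118
  Δ          -0.09524     0.03175
  eq           0.5466        4.15
  solve Keq expr → x = 0.03175; check Q = 25.41
Then change container volume by factor 1.5 (V_new/V_old).
Step 3:
                    B           G
  init         0.3644       2.767
  Δ             0.111    -0.03699
  eq           0.4754        2.73
  solve Keq expr → x = -0.03699; check Q = 25.41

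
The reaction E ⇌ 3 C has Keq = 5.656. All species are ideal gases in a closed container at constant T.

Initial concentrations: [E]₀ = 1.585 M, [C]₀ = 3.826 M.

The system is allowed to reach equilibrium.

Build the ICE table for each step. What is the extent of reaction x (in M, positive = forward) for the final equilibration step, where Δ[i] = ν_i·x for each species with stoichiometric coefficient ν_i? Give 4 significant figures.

Q₀ = 35.34 vs Keq = 5.656 ⇒ Q>K, reverse
Step 1:
                    E           C
  init          1.585       3.826
  Δ            0.5148      -1.544
  eq              2.1       2.282
  solve Keq expr → x = -0.5148; check Q = 5.656

x = -0.5148 M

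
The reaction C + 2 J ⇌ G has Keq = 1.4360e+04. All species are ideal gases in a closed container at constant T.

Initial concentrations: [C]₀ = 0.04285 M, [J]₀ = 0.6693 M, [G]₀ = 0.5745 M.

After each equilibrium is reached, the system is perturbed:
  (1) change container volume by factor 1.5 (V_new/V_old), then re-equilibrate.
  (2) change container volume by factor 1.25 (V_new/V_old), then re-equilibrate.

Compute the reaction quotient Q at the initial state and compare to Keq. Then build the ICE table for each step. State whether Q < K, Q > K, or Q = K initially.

Q₀ = 29.93; Q < K (proceeds forward)

Q₀ = 29.93 vs Keq = 1.4360e+04 ⇒ Q<K, forward
Step 1:
                  C         J         G
  Initial   0.04285    0.6693    0.5745
  Change   -0.04272  -0.08545   0.04272
  Equil   1.2609e-04    0.5839    0.6172
  solve Keq expr → x = 0.04272; check Q = 1.4360e+04
Then change container volume by factor 1.5 (V_new/V_old).
Step 2:
                  C         J         G
  Initial 8.4060e-05    0.3892    0.4115
  Change  1.0482e-04 2.0965e-04 -1.0482e-04
  Equil   1.8888e-04    0.3894    0.4114
  solve Keq expr → x = -1.0482e-04; check Q = 1.4360e+04
Then change container volume by factor 1.25 (V_new/V_old).
Step 3:
                  C         J         G
  Initial 1.5111e-04    0.3116    0.3291
  Change  8.4681e-05 1.6936e-04 -8.4681e-05
  Equil   2.3579e-04    0.3117     0.329
  solve Keq expr → x = -8.4681e-05; check Q = 1.4360e+04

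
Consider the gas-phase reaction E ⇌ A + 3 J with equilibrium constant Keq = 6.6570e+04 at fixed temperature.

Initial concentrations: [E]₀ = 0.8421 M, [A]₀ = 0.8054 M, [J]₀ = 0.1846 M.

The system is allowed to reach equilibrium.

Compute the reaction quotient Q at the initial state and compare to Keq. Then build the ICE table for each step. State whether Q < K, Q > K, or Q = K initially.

Q₀ = 0.006016 vs Keq = 6.6570e+04 ⇒ Q<K, forward
Step 1:
                   E          A          J
  init        0.8421     0.8054     0.1846
  Δ          -0.8416     0.8416      2.525
  eq      4.9209e-04      1.647      2.709
  solve Keq expr → x = 0.8416; check Q = 6.6570e+04

Q₀ = 0.006016; Q < K (proceeds forward)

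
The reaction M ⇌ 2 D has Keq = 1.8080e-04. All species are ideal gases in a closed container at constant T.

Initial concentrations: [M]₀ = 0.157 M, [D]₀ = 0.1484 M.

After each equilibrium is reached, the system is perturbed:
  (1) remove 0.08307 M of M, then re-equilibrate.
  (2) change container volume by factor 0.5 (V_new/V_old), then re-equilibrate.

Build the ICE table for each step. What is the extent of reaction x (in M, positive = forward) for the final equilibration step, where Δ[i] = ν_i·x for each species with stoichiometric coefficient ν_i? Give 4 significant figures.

Q₀ = 0.1403 vs Keq = 1.8080e-04 ⇒ Q>K, reverse
Step 1:
                   M          D
  Initial      0.157     0.1484
  Change     0.07099     -0.142
  Equil        0.228    0.00642
  solve Keq expr → x = -0.07099; check Q = 1.8080e-04
Then remove 0.08307 M of M.
Step 2:
                   M          D
  Initial     0.1449    0.00642
  Change  6.4510e-04   -0.00129
  Equil       0.1456    0.00513
  solve Keq expr → x = -6.4510e-04; check Q = 1.8080e-04
Then change container volume by factor 0.5 (V_new/V_old).
Step 3:
                   M          D
  Initial     0.2911    0.01026
  Change    0.001493  -0.002987
  Equil       0.2926   0.007274
  solve Keq expr → x = -0.001493; check Q = 1.8080e-04

x = -0.001493 M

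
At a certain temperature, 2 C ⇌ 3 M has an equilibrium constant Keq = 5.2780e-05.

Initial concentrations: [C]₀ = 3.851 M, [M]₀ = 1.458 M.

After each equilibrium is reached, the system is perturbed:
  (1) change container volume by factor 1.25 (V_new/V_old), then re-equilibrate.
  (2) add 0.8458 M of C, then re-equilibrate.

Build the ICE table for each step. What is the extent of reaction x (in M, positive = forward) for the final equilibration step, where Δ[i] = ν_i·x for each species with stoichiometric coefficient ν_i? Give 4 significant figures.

x = 0.004323 M

Q₀ = 0.209 vs Keq = 5.2780e-05 ⇒ Q>K, reverse
Step 1:
                    C           M
  init          3.851       1.458
  Δ            0.9013      -1.352
  eq            4.752       0.106
  solve Keq expr → x = -0.4507; check Q = 5.2780e-05
Then change container volume by factor 1.25 (V_new/V_old).
Step 2:
                    C           M
  init          3.802     0.08482
  Δ          -0.00432    0.006481
  eq            3.798      0.0913
  solve Keq expr → x = 0.00216; check Q = 5.2780e-05
Then add 0.8458 M of C.
Step 3:
                    C           M
  init          4.643      0.0913
  Δ         -0.008646     0.01297
  eq            4.635      0.1043
  solve Keq expr → x = 0.004323; check Q = 5.2780e-05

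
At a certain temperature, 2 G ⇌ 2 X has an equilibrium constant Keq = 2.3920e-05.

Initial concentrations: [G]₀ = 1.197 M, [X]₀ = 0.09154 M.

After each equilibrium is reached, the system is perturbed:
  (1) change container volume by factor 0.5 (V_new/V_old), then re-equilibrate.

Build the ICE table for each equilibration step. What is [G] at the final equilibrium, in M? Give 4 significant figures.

Q₀ = 0.005848 vs Keq = 2.3920e-05 ⇒ Q>K, reverse
Step 1:
                  G         X
  I           1.197   0.09154
  C         0.08527  -0.08527
  E           1.282  0.006271
  solve Keq expr → x = -0.04263; check Q = 2.3920e-05
Then change container volume by factor 0.5 (V_new/V_old).
Step 2:
                  G         X
  I           2.565   0.01254
  C               0         0
  E           2.565   0.01254
  solve Keq expr → x = 0; check Q = 2.3920e-05

[G]_eq = 2.565 M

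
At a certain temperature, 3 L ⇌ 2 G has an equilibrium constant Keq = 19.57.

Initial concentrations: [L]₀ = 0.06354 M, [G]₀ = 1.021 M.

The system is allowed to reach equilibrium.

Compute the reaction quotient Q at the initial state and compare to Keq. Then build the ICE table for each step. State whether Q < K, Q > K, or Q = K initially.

Q₀ = 4064; Q > K (proceeds reverse)

Q₀ = 4064 vs Keq = 19.57 ⇒ Q>K, reverse
Step 1:
                    L           G
  Initial     0.06354       1.021
  Change       0.2675     -0.1783
  Equil        0.3311      0.8427
  solve Keq expr → x = -0.08917; check Q = 19.57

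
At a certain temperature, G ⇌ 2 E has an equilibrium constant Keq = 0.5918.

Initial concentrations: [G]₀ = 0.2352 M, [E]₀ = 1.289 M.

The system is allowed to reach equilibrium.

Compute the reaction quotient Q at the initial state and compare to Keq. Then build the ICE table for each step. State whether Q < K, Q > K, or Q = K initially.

Q₀ = 7.064; Q > K (proceeds reverse)

Q₀ = 7.064 vs Keq = 0.5918 ⇒ Q>K, reverse
Step 1:
                    G           E
  init         0.2352       1.289
  Δ            0.3502     -0.7004
  eq           0.5854      0.5886
  solve Keq expr → x = -0.3502; check Q = 0.5918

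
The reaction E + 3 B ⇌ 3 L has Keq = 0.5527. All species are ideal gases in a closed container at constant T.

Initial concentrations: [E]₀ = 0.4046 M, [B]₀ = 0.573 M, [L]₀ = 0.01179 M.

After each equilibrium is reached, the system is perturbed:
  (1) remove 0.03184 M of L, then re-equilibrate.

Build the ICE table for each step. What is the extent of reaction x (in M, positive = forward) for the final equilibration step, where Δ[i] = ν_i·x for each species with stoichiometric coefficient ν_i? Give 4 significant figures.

Q₀ = 2.1530e-05 vs Keq = 0.5527 ⇒ Q<K, forward
Step 1:
                  E         B         L
  init       0.4046     0.573   0.01179
  Δ        -0.06696   -0.2009    0.2009
  eq         0.3376    0.3721    0.2127
  solve Keq expr → x = 0.06696; check Q = 0.5527
Then remove 0.03184 M of L.
Step 2:
                  E         B         L
  init       0.3376    0.3721    0.1808
  Δ       -0.006479  -0.01944   0.01944
  eq         0.3312    0.3527    0.2003
  solve Keq expr → x = 0.006479; check Q = 0.5527

x = 0.006479 M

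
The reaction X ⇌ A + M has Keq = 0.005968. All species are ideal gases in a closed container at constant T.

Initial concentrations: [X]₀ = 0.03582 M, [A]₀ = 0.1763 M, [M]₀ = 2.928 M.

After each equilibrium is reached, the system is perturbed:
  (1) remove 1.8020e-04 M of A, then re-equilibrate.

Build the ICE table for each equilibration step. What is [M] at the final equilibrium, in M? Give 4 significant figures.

Q₀ = 14.41 vs Keq = 0.005968 ⇒ Q>K, reverse
Step 1:
                  X         A         M
  Initial   0.03582    0.1763     2.928
  Change     0.1758   -0.1758   -0.1758
  Equil      0.2117 4.5898e-04     2.752
  solve Keq expr → x = -0.1758; check Q = 0.005968
Then remove 1.8020e-04 M of A.
Step 2:
                  X         A         M
  Initial    0.2117 2.7878e-04     2.752
  Change  -1.7978e-04 1.7978e-04 1.7978e-04
  Equil      0.2115 4.5856e-04     2.752
  solve Keq expr → x = 1.7978e-04; check Q = 0.005968

[M]_eq = 2.752 M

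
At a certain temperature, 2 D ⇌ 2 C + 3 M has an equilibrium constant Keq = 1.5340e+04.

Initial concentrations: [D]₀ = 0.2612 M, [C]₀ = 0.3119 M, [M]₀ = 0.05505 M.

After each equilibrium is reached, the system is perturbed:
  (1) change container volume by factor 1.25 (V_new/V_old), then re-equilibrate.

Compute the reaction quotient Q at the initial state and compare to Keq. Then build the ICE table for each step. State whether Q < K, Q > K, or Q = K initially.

Q₀ = 2.3788e-04 vs Keq = 1.5340e+04 ⇒ Q<K, forward
Step 1:
                    D           C           M
  I            0.2612      0.3119     0.05505
  C           -0.2598      0.2598      0.3897
  E          0.001369      0.5717      0.4448
  solve Keq expr → x = 0.1299; check Q = 1.5340e+04
Then change container volume by factor 1.25 (V_new/V_old).
Step 2:
                    D           C           M
  I          0.001095      0.4574      0.3558
  C       -3.0956e-04  3.0956e-04  4.6433e-04
  E        7.8594e-04      0.4577      0.3563
  solve Keq expr → x = 1.5478e-04; check Q = 1.5340e+04

Q₀ = 2.3788e-04; Q < K (proceeds forward)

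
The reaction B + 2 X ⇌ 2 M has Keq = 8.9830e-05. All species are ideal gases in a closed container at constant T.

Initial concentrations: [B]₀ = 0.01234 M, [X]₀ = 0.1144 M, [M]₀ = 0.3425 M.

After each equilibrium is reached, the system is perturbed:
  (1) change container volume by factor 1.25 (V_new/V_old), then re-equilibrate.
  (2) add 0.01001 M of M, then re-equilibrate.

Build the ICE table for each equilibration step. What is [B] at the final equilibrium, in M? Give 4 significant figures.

[B]_eq = 0.1512 M

Q₀ = 726.4 vs Keq = 8.9830e-05 ⇒ Q>K, reverse
Step 1:
                    B           X           M
  init        0.01234      0.1144      0.3425
  Δ            0.1703      0.3407     -0.3407
  eq           0.1827      0.4551    0.001843
  solve Keq expr → x = -0.1703; check Q = 8.9830e-05
Then change container volume by factor 1.25 (V_new/V_old).
Step 2:
                    B           X           M
  init         0.1461       0.364    0.001475
  Δ        7.7388e-05  1.5478e-04 -1.5478e-04
  eq           0.1462      0.3642     0.00132
  solve Keq expr → x = -7.7388e-05; check Q = 8.9830e-05
Then add 0.01001 M of M.
Step 3:
                    B           X           M
  init         0.1462      0.3642     0.01133
  Δ          0.004976    0.009951   -0.009951
  eq           0.1512      0.3742    0.001379
  solve Keq expr → x = -0.004976; check Q = 8.9830e-05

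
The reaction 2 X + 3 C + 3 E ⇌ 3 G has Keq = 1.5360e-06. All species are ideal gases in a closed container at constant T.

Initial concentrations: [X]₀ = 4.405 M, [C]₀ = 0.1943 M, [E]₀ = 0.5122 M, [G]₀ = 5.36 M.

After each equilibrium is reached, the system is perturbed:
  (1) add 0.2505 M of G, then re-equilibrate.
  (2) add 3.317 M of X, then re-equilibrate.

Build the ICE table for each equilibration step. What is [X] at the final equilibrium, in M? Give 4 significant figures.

Q₀ = 8051 vs Keq = 1.5360e-06 ⇒ Q>K, reverse
Step 1:
                  X         C         E         G
  Initial     4.405    0.1943    0.5122      5.36
  Change      2.923     4.384     4.384    -4.384
  Equil       7.328     4.578     4.896    0.9758
  solve Keq expr → x = -1.461; check Q = 1.5360e-06
Then add 0.2505 M of G.
Step 2:
                  X         C         E         G
  Initial     7.328     4.578     4.896     1.226
  Change     0.1126    0.1689    0.1689   -0.1689
  Equil        7.44     4.747     5.065     1.057
  solve Keq expr → x = -0.0563; check Q = 1.5360e-06
Then add 3.317 M of X.
Step 3:
                  X         C         E         G
  Initial     10.76     4.747     5.065     1.057
  Change    -0.1233   -0.1849   -0.1849    0.1849
  Equil       10.63     4.562      4.88     1.242
  solve Keq expr → x = 0.06164; check Q = 1.5360e-06

[X]_eq = 10.63 M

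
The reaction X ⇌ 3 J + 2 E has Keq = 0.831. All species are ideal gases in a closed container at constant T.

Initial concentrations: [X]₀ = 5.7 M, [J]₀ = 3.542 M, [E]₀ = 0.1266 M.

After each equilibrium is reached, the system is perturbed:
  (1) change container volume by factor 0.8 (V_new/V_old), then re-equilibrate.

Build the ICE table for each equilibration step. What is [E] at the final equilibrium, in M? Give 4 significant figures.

Q₀ = 0.125 vs Keq = 0.831 ⇒ Q<K, forward
Step 1:
                   X          J          E
  I              5.7      3.542     0.1266
  C         -0.08304     0.2491     0.1661
  E            5.617      3.791     0.2927
  solve Keq expr → x = 0.08304; check Q = 0.831
Then change container volume by factor 0.8 (V_new/V_old).
Step 2:
                   X          J          E
  I            7.021      4.739     0.3659
  C          0.05852    -0.1756     -0.117
  E             7.08      4.563     0.2488
  solve Keq expr → x = -0.05852; check Q = 0.831

[E]_eq = 0.2488 M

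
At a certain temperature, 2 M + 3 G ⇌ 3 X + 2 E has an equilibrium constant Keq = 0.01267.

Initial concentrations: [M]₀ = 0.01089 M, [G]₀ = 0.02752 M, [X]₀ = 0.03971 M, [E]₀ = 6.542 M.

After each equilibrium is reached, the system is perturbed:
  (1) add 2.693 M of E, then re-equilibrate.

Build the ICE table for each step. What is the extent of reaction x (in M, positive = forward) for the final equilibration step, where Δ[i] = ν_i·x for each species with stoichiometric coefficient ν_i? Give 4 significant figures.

x = -3.3657e-05 M

Q₀ = 1.0842e+06 vs Keq = 0.01267 ⇒ Q>K, reverse
Step 1:
                  M         G         X         E
  I         0.01089   0.02752   0.03971     6.542
  C         0.02614   0.03921  -0.03921  -0.02614
  E         0.03703   0.06673 4.9547e-04     6.516
  solve Keq expr → x = -0.01307; check Q = 0.01267
Then add 2.693 M of E.
Step 2:
                  M         G         X         E
  I         0.03703   0.06673 4.9547e-04     9.209
  C       6.7315e-05 1.0097e-04 -1.0097e-04 -6.7315e-05
  E          0.0371   0.06684 3.9450e-04     9.209
  solve Keq expr → x = -3.3657e-05; check Q = 0.01267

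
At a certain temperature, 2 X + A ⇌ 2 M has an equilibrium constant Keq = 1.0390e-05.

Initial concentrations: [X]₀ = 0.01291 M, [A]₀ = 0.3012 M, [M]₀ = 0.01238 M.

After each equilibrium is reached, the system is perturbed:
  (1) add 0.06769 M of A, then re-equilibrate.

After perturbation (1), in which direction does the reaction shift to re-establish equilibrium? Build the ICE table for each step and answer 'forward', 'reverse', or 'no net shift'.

Q₀ = 3.053 vs Keq = 1.0390e-05 ⇒ Q>K, reverse
Step 1:
                   X          A          M
  Initial    0.01291     0.3012    0.01238
  Change     0.01233   0.006167   -0.01233
  Equil      0.02524     0.3074 4.5114e-05
  solve Keq expr → x = -0.006167; check Q = 1.0390e-05
Then add 0.06769 M of A.
Step 2:
                   X          A          M
  Initial    0.02524     0.3751 4.5114e-05
  Change  -4.7112e-06 -2.3556e-06 4.7112e-06
  Equil      0.02524     0.3751 4.9825e-05
  solve Keq expr → x = 2.3556e-06; check Q = 1.0390e-05

Direction: forward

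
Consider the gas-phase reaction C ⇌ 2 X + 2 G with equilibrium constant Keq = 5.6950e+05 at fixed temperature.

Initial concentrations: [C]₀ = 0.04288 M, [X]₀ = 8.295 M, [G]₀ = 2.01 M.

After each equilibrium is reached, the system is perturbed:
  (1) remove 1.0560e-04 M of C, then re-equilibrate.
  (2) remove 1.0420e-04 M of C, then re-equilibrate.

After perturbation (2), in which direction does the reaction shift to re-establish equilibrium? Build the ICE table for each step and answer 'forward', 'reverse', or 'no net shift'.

Direction: reverse

Q₀ = 6483 vs Keq = 5.6950e+05 ⇒ Q<K, forward
Step 1:
                   C          X          G
  I          0.04288      8.295       2.01
  C         -0.04234    0.08468    0.08468
  E       5.4100e-04       8.38      2.095
  solve Keq expr → x = 0.04234; check Q = 5.6950e+05
Then remove 1.0560e-04 M of C.
Step 2:
                   C          X          G
  I       4.3540e-04       8.38      2.095
  C       1.0546e-04 -2.1093e-04 -2.1093e-04
  E       5.4086e-04      8.379      2.094
  solve Keq expr → x = -1.0546e-04; check Q = 5.6950e+05
Then remove 1.0420e-04 M of C.
Step 3:
                   C          X          G
  I       4.3666e-04      8.379      2.094
  C       1.0407e-04 -2.0813e-04 -2.0813e-04
  E       5.4073e-04      8.379      2.094
  solve Keq expr → x = -1.0407e-04; check Q = 5.6950e+05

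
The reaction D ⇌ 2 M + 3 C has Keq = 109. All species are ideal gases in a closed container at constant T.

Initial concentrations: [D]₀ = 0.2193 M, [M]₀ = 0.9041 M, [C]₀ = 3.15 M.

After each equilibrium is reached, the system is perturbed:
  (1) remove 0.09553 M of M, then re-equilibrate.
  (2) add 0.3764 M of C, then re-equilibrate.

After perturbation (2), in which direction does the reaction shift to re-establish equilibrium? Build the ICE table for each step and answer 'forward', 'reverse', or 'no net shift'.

Direction: reverse

Q₀ = 116.5 vs Keq = 109 ⇒ Q>K, reverse
Step 1:
                  D         M         C
  I          0.2193    0.9041      3.15
  C         0.00563  -0.01126  -0.01689
  E          0.2249    0.8928     3.133
  solve Keq expr → x = -0.00563; check Q = 109
Then remove 0.09553 M of M.
Step 2:
                  D         M         C
  I          0.2249    0.7973     3.133
  C        -0.01827   0.03653    0.0548
  E          0.2067    0.8338     3.188
  solve Keq expr → x = 0.01827; check Q = 109
Then add 0.3764 M of C.
Step 3:
                  D         M         C
  I          0.2067    0.8338     3.564
  C         0.02776  -0.05553  -0.08329
  E          0.2344    0.7783     3.481
  solve Keq expr → x = -0.02776; check Q = 109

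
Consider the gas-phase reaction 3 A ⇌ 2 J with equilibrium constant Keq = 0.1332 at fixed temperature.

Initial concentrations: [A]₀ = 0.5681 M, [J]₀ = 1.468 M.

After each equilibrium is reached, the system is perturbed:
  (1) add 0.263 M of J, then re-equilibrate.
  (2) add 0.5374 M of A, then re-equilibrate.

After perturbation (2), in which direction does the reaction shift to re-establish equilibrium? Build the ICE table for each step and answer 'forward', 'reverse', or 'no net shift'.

Direction: forward

Q₀ = 11.75 vs Keq = 0.1332 ⇒ Q>K, reverse
Step 1:
                  A         J
  init       0.5681     1.468
  Δ           1.062   -0.7082
  eq           1.63    0.7598
  solve Keq expr → x = -0.3541; check Q = 0.1332
Then add 0.263 M of J.
Step 2:
                  A         J
  init         1.63     1.023
  Δ          0.1898   -0.1265
  eq           1.82    0.8963
  solve Keq expr → x = -0.06327; check Q = 0.1332
Then add 0.5374 M of A.
Step 3:
                  A         J
  init        2.358    0.8963
  Δ         -0.2869    0.1913
  eq          2.071     1.088
  solve Keq expr → x = 0.09563; check Q = 0.1332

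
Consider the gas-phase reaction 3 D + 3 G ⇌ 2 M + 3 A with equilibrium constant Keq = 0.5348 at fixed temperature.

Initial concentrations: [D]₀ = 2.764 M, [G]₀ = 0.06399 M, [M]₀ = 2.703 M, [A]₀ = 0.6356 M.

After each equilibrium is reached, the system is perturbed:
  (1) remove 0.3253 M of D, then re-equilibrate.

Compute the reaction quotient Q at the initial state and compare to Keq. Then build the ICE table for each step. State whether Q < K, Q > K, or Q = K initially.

Q₀ = 339.1; Q > K (proceeds reverse)

Q₀ = 339.1 vs Keq = 0.5348 ⇒ Q>K, reverse
Step 1:
                    D           G           M           A
  Initial       2.764     0.06399       2.703      0.6356
  Change       0.2391      0.2391     -0.1594     -0.2391
  Equil         3.003      0.3031       2.544      0.3965
  solve Keq expr → x = -0.0797; check Q = 0.5348
Then remove 0.3253 M of D.
Step 2:
                    D           G           M           A
  Initial       2.678      0.3031       2.544      0.3965
  Change       0.0181      0.0181    -0.01207     -0.0181
  Equil         2.696      0.3212       2.532      0.3784
  solve Keq expr → x = -0.006034; check Q = 0.5348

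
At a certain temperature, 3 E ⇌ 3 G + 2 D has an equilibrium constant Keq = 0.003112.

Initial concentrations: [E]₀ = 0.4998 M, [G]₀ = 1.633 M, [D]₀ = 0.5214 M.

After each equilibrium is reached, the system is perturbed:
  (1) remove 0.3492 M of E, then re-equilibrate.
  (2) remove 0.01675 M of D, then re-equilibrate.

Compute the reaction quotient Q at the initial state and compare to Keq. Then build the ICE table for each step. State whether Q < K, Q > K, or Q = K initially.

Q₀ = 9.482 vs Keq = 0.003112 ⇒ Q>K, reverse
Step 1:
                   E          G          D
  Initial     0.4998      1.633     0.5214
  Change      0.6701    -0.6701    -0.4467
  Equil         1.17     0.9629     0.0747
  solve Keq expr → x = -0.2234; check Q = 0.003112
Then remove 0.3492 M of E.
Step 2:
                   E          G          D
  Initial     0.8207     0.9629     0.0747
  Change     0.03736   -0.03736   -0.02491
  Equil        0.858     0.9256    0.04979
  solve Keq expr → x = -0.01245; check Q = 0.003112
Then remove 0.01675 M of D.
Step 3:
                   E          G          D
  Initial      0.858     0.9256    0.03304
  Change    -0.02021    0.02021    0.01347
  Equil       0.8378     0.9458    0.04651
  solve Keq expr → x = 0.006735; check Q = 0.003112

Q₀ = 9.482; Q > K (proceeds reverse)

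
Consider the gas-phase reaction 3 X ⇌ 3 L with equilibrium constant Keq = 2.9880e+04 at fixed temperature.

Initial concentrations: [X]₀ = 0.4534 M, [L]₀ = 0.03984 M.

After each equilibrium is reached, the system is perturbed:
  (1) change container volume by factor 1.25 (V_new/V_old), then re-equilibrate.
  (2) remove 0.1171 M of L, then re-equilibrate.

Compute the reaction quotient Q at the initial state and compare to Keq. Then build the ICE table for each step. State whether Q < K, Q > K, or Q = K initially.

Q₀ = 6.7844e-04 vs Keq = 2.9880e+04 ⇒ Q<K, forward
Step 1:
                   X          L
  Initial     0.4534    0.03984
  Change      -0.438      0.438
  Equil       0.0154     0.4778
  solve Keq expr → x = 0.146; check Q = 2.9880e+04
Then change container volume by factor 1.25 (V_new/V_old).
Step 2:
                   X          L
  Initial    0.01232     0.3823
  Change           0          0
  Equil      0.01232     0.3823
  solve Keq expr → x = 0; check Q = 2.9880e+04
Then remove 0.1171 M of L.
Step 3:
                   X          L
  Initial    0.01232     0.2652
  Change   -0.003656   0.003656
  Equil     0.008663     0.2688
  solve Keq expr → x = 0.001219; check Q = 2.9880e+04

Q₀ = 6.7844e-04; Q < K (proceeds forward)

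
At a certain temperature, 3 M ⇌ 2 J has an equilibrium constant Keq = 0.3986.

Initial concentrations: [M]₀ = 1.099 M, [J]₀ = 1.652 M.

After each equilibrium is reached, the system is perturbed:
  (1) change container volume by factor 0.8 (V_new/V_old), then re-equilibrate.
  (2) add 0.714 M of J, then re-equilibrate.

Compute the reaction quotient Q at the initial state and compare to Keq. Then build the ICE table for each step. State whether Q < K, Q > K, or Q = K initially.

Q₀ = 2.056 vs Keq = 0.3986 ⇒ Q>K, reverse
Step 1:
                  M         J
  init        1.099     1.652
  Δ          0.5225   -0.3484
  eq          1.622     1.304
  solve Keq expr → x = -0.1742; check Q = 0.3986
Then change container volume by factor 0.8 (V_new/V_old).
Step 2:
                  M         J
  init        2.027      1.63
  Δ        -0.09623   0.06415
  eq          1.931     1.694
  solve Keq expr → x = 0.03208; check Q = 0.3986
Then add 0.714 M of J.
Step 3:
                  M         J
  init        1.931     2.408
  Δ          0.3499   -0.2333
  eq          2.281     2.174
  solve Keq expr → x = -0.1166; check Q = 0.3986

Q₀ = 2.056; Q > K (proceeds reverse)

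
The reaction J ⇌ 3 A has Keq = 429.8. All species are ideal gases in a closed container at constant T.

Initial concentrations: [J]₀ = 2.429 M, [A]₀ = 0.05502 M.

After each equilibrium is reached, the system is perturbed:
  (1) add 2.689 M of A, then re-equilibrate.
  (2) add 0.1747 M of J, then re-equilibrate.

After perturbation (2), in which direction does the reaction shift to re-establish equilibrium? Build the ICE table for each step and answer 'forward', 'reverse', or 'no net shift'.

Q₀ = 6.8570e-05 vs Keq = 429.8 ⇒ Q<K, forward
Step 1:
                    J           A
  Initial       2.429     0.05502
  Change        -1.95        5.85
  Equil         0.479       5.905
  solve Keq expr → x = 1.95; check Q = 429.8
Then add 2.689 M of A.
Step 2:
                    J           A
  Initial       0.479       8.594
  Change       0.4288      -1.286
  Equil        0.9079       7.307
  solve Keq expr → x = -0.4288; check Q = 429.8
Then add 0.1747 M of J.
Step 3:
                    J           A
  Initial       1.083       7.307
  Change     -0.08104      0.2431
  Equil         1.002       7.551
  solve Keq expr → x = 0.08104; check Q = 429.8

Direction: forward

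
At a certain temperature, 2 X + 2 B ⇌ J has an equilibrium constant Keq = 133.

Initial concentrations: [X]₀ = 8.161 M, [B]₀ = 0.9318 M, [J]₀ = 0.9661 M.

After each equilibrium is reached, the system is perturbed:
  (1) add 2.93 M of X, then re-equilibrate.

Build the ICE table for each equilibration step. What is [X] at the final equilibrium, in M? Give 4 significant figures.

Q₀ = 0.01671 vs Keq = 133 ⇒ Q<K, forward
Step 1:
                   X          B          J
  Initial      8.161     0.9318     0.9661
  Change     -0.9175    -0.9175     0.4588
  Equil        7.243    0.01429      1.425
  solve Keq expr → x = 0.4588; check Q = 133
Then add 2.93 M of X.
Step 2:
                   X          B          J
  Initial      10.17    0.01429      1.425
  Change   -0.004104  -0.004104   0.002052
  Equil        10.17    0.01019      1.427
  solve Keq expr → x = 0.002052; check Q = 133

[X]_eq = 10.17 M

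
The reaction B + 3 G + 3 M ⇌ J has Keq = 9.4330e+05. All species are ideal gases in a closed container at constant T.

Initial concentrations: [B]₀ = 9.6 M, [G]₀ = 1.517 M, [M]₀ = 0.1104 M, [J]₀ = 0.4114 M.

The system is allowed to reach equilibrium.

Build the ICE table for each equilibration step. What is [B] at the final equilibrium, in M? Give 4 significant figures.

Q₀ = 9.123 vs Keq = 9.4330e+05 ⇒ Q<K, forward
Step 1:
                    B           G           M           J
  Initial         9.6       1.517      0.1104      0.4114
  Change     -0.03593     -0.1078     -0.1078     0.03593
  Equil         9.564       1.409    0.002607      0.4473
  solve Keq expr → x = 0.03593; check Q = 9.4330e+05

[B]_eq = 9.564 M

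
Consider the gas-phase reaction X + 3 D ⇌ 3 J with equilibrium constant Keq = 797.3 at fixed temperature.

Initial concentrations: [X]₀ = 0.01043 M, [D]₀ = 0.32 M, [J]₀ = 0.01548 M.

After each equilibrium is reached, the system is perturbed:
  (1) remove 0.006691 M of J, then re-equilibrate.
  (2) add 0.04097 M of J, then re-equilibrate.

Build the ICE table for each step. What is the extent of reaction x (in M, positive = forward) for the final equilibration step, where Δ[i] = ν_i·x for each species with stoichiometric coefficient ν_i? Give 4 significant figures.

x = -2.4287e-05 M

Q₀ = 0.01085 vs Keq = 797.3 ⇒ Q<K, forward
Step 1:
                   X          D          J
  I          0.01043       0.32    0.01548
  C         -0.01042   -0.03127    0.03127
  E       5.3257e-06     0.2887    0.04675
  solve Keq expr → x = 0.01042; check Q = 797.3
Then remove 0.006691 M of J.
Step 2:
                   X          D          J
  I       5.3257e-06     0.2887    0.04006
  C       -1.9732e-06 -5.9196e-06 5.9196e-06
  E       3.3525e-06     0.2887    0.04007
  solve Keq expr → x = 1.9732e-06; check Q = 797.3
Then add 0.04097 M of J.
Step 3:
                   X          D          J
  I       3.3525e-06     0.2887    0.08104
  C       2.4287e-05 7.2861e-05 -7.2861e-05
  E       2.7639e-05     0.2888    0.08097
  solve Keq expr → x = -2.4287e-05; check Q = 797.3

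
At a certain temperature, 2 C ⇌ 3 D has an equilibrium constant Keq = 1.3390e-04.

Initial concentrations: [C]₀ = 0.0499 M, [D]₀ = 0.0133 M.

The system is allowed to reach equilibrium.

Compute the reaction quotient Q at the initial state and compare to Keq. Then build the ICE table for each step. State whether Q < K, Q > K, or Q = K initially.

Q₀ = 9.4483e-04; Q > K (proceeds reverse)

Q₀ = 9.4483e-04 vs Keq = 1.3390e-04 ⇒ Q>K, reverse
Step 1:
                   C          D
  Initial     0.0499     0.0133
  Change       0.004     -0.006
  Equil       0.0539     0.0073
  solve Keq expr → x = -0.002; check Q = 1.3390e-04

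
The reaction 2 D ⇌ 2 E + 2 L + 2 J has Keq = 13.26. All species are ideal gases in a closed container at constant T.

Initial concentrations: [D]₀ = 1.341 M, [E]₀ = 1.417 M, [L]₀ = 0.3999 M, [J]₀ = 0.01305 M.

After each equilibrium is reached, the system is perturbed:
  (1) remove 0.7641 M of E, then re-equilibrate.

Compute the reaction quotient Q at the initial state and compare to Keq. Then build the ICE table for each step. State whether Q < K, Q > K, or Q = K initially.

Q₀ = 3.0409e-05; Q < K (proceeds forward)

Q₀ = 3.0409e-05 vs Keq = 13.26 ⇒ Q<K, forward
Step 1:
                   D          E          L          J
  init         1.341      1.417     0.3999    0.01305
  Δ          -0.7785     0.7785     0.7785     0.7785
  eq          0.5625      2.196      1.178     0.7916
  solve Keq expr → x = 0.3893; check Q = 13.26
Then remove 0.7641 M of E.
Step 2:
                   D          E          L          J
  init        0.5625      1.431      1.178     0.7916
  Δ         -0.09237    0.09237    0.09237    0.09237
  eq          0.4701      1.524      1.271      0.884
  solve Keq expr → x = 0.04618; check Q = 13.26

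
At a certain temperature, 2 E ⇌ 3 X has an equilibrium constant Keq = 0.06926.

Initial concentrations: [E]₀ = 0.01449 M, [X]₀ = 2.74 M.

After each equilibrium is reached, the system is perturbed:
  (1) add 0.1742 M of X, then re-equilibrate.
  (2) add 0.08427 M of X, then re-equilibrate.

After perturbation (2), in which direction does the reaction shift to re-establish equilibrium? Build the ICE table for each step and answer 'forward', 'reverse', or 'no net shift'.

Q₀ = 9.7975e+04 vs Keq = 0.06926 ⇒ Q>K, reverse
Step 1:
                    E           X
  Initial     0.01449        2.74
  Change         1.47      -2.206
  Equil         1.485      0.5345
  solve Keq expr → x = -0.7352; check Q = 0.06926
Then add 0.1742 M of X.
Step 2:
                    E           X
  Initial       1.485      0.7087
  Change       0.1003     -0.1504
  Equil         1.585      0.5583
  solve Keq expr → x = -0.05013; check Q = 0.06926
Then add 0.08427 M of X.
Step 3:
                    E           X
  Initial       1.585      0.6426
  Change      0.04861    -0.07291
  Equil         1.634      0.5697
  solve Keq expr → x = -0.0243; check Q = 0.06926

Direction: reverse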